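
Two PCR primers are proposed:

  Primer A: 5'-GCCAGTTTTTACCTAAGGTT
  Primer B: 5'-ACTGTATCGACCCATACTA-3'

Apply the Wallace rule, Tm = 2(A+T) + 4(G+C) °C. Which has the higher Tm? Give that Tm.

Primer A: A+T=12, G+C=8 → Tm = 2(12)+4(8) = 56°C
Primer B: A+T=11, G+C=8 → Tm = 2(11)+4(8) = 54°C
56°C vs 54°C → primer A is higher.

Primer A, 56°C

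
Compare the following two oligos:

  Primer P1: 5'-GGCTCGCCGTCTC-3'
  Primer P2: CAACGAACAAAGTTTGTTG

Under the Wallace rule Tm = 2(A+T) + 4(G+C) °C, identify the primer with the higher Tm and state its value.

Primer P1: A+T=3, G+C=10 → Tm = 2(3)+4(10) = 46°C
Primer P2: A+T=12, G+C=7 → Tm = 2(12)+4(7) = 52°C
46°C vs 52°C → primer P2 is higher.

Primer P2, 52°C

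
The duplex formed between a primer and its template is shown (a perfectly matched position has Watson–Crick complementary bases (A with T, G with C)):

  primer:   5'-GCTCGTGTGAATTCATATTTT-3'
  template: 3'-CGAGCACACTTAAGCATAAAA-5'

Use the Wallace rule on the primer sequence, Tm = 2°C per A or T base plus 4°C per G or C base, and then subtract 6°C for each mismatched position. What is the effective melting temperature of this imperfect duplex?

Primer base counts: A=4, T=10, G=4, C=3 → A+T=14, G+C=7
Perfect-match Tm = 2(14) + 4(7) = 28 + 28 = 56°C
Mismatches (positions where the bases are not complementary): 1 (at position 15)
Effective Tm = 56 − 1×6 = 56 − 6 = 50°C

50°C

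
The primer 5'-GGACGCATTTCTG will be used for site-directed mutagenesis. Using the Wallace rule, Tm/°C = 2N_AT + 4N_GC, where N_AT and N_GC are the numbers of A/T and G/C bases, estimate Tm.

C=3, G=4, A=2, T=4
AT pairs contribute 6, GC pairs contribute 7.
Tm = 2(6) + 4(7) = 12 + 28 = 40°C

40°C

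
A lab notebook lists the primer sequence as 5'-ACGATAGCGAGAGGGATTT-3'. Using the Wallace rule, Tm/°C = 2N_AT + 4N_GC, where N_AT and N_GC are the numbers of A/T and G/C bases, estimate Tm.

Counting bases: C=2, G=7, A=6, T=4
AT pairs contribute 10, GC pairs contribute 9.
Tm = 4·9 + 2·10 = 36 + 20 = 56°C

56°C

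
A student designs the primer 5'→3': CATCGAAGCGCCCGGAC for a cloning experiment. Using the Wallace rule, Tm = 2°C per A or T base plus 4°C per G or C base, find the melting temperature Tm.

T=1, C=7, A=4, G=5
So N_AT = 5 and N_GC = 12.
Tm = 2×5 + 4×12 = 58°C

58°C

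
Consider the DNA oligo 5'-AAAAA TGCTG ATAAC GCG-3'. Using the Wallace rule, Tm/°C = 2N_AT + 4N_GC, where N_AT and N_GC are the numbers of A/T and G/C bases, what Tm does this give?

A=8, G=4, T=3, C=3
A+T = 11, G+C = 7
Tm = 2(11) + 4(7) = 22 + 28 = 50°C

50°C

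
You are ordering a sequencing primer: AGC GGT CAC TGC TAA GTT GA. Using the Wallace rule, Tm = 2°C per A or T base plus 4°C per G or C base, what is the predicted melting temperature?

Scanning the sequence gives A=5, G=6, C=4, T=5.
So N_AT = 10 and N_GC = 10.
Tm = 2×10 + 4×10 = 60°C

60°C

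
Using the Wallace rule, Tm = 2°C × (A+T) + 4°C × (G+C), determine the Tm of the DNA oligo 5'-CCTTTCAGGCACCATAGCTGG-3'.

T=5, G=5, A=4, C=7
So N_AT = 9 and N_GC = 12.
Tm = 2×9 + 4×12 = 66°C

66°C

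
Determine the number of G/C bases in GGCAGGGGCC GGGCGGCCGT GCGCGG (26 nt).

24

Base counts: A=1, T=1, G=16, C=8
Total G or C: 16 + 8 = 24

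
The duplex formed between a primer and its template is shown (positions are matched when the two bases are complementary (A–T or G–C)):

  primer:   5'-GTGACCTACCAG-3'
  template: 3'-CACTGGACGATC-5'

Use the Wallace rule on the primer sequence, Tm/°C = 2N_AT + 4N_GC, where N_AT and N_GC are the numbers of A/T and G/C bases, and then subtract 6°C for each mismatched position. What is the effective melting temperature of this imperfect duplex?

26°C

Primer base counts: A=3, T=2, G=3, C=4 → A+T=5, G+C=7
Perfect-match Tm = 2(5) + 4(7) = 10 + 28 = 38°C
Mismatches (positions where the bases are not complementary): 2 (at positions 8, 10)
Effective Tm = 38 − 2×6 = 38 − 12 = 26°C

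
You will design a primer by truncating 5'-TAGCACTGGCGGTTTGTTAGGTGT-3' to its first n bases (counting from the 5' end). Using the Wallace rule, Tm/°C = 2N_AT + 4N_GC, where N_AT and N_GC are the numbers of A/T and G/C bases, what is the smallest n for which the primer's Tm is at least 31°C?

First 9 bases: TAGCACTGG → Tm = 28°C (< 31°C)
First 10 bases: TAGCACTGGC → Tm = 32°C (≥ 31°C)
Since every base adds ≥2°C, Tm only increases with n, so the threshold is first crossed at n = 10.

n = 10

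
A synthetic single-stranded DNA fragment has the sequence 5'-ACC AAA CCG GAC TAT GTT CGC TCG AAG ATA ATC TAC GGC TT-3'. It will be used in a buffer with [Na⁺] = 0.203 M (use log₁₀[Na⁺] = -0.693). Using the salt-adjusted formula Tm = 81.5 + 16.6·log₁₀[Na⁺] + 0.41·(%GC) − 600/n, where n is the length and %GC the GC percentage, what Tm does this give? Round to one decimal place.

74.4°C

Length n = 41. Base counts: A=12, T=10, G=8, C=11
G+C = 19, so %GC = 19/41 × 100 = 46.341%
Salt term: 16.6 × (-0.693) = -11.504
GC term: 0.41 × 46.341 = 19; length term: −600/41 = −14.634
Tm = 81.5 + (-11.504) + 19 − 14.634 = 74.362 → 74.4°C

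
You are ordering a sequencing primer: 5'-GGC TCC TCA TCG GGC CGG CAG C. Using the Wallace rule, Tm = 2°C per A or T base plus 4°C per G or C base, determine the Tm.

Base counts: C=9, A=2, G=8, T=3
So N_AT = 5 and N_GC = 17.
Tm = 4·17 + 2·5 = 68 + 10 = 78°C

78°C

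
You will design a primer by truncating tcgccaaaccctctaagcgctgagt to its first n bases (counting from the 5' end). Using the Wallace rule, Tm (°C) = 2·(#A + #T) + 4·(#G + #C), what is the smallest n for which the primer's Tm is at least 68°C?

First 21 bases: TCGCCAAACCCTCTAAGCGCT → Tm = 66°C (< 68°C)
First 22 bases: TCGCCAAACCCTCTAAGCGCTG → Tm = 70°C (≥ 68°C)
Since every base adds ≥2°C, Tm only increases with n, so the threshold is first crossed at n = 22.

n = 22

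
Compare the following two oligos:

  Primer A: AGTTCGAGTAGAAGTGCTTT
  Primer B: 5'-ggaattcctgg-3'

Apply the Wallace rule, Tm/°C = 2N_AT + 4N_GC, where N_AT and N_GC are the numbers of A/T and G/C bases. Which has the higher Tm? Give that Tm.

Primer A: A+T=12, G+C=8 → Tm = 2(12)+4(8) = 56°C
Primer B: A+T=5, G+C=6 → Tm = 2(5)+4(6) = 34°C
56°C vs 34°C → primer A is higher.

Primer A, 56°C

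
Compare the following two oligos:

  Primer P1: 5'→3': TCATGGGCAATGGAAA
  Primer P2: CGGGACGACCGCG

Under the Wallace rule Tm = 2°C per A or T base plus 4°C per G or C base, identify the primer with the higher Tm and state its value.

Primer P1: A+T=9, G+C=7 → Tm = 2(9)+4(7) = 46°C
Primer P2: A+T=2, G+C=11 → Tm = 2(2)+4(11) = 48°C
46°C vs 48°C → primer P2 is higher.

Primer P2, 48°C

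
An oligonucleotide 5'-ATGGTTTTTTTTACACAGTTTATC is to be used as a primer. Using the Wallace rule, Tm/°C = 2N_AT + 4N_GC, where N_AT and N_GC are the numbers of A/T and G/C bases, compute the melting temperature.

A=5, G=3, T=13, C=3
A+T = 18, G+C = 6
Tm = 2(18) + 4(6) = 36 + 24 = 60°C

60°C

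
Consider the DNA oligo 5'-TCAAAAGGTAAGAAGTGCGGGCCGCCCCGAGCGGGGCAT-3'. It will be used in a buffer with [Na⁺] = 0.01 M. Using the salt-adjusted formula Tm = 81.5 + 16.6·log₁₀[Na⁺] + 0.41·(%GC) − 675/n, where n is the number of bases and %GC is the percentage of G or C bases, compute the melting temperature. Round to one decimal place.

Length n = 39. Counting bases: A=10, C=10, T=4, G=15
G+C = 25, so %GC = 25/39 × 100 = 64.103%
Salt term: 16.6 × (-2) = -33.2
GC term: 0.41 × 64.103 = 26.282; length term: −675/39 = −17.308
Tm = 81.5 + (-33.2) + 26.282 − 17.308 = 57.274 → 57.3°C

57.3°C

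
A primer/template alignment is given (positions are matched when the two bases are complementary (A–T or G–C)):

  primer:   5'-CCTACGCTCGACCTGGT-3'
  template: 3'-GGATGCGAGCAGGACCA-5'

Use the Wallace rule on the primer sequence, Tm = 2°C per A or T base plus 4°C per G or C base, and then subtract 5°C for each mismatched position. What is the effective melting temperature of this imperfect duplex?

51°C

Primer base counts: A=2, T=4, G=4, C=7 → A+T=6, G+C=11
Perfect-match Tm = 2(6) + 4(11) = 12 + 44 = 56°C
Mismatches (positions where the bases are not complementary): 1 (at position 11)
Effective Tm = 56 − 1×5 = 56 − 5 = 51°C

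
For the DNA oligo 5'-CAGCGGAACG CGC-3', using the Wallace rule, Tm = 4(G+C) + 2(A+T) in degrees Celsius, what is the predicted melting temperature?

Base counts: G=5, A=3, C=5, T=0
A+T = 3, G+C = 10
Tm = 2(3) + 4(10) = 6 + 40 = 46°C

46°C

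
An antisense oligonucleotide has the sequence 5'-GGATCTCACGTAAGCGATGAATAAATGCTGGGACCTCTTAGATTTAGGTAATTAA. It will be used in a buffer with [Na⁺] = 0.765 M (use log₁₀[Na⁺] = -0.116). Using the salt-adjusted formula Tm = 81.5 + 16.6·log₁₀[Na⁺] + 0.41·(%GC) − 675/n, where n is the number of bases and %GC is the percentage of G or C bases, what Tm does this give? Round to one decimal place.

Length n = 55. Counting bases: A=18, C=8, G=13, T=16
G+C = 21, so %GC = 21/55 × 100 = 38.182%
Salt term: 16.6 × (-0.116) = -1.926
GC term: 0.41 × 38.182 = 15.655; length term: −675/55 = −12.273
Tm = 81.5 + (-1.926) + 15.655 − 12.273 = 82.956 → 83.0°C

83.0°C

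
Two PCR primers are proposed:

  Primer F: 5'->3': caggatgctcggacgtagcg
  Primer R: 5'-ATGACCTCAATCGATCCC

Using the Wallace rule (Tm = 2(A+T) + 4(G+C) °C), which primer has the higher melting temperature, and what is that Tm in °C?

Primer F: A+T=7, G+C=13 → Tm = 2(7)+4(13) = 66°C
Primer R: A+T=9, G+C=9 → Tm = 2(9)+4(9) = 54°C
66°C vs 54°C → primer F is higher.

Primer F, 66°C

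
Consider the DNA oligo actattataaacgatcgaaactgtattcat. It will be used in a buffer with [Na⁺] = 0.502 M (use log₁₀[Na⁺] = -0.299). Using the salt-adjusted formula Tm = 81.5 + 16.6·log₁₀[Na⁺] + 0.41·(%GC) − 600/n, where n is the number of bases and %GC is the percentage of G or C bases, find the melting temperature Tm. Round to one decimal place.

67.5°C

Length n = 30. Base counts: T=10, C=5, G=3, A=12
G+C = 8, so %GC = 8/30 × 100 = 26.667%
Salt term: 16.6 × (-0.299) = -4.963
GC term: 0.41 × 26.667 = 10.933; length term: −600/30 = −20
Tm = 81.5 + (-4.963) + 10.933 − 20 = 67.47 → 67.5°C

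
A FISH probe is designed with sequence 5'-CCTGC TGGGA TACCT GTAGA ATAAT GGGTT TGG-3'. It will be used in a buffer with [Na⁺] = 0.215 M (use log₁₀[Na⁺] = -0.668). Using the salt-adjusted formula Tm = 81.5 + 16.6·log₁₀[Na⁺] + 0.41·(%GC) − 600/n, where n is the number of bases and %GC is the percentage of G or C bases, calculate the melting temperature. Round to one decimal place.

72.1°C

Length n = 33. Base counts: G=11, C=5, A=7, T=10
G+C = 16, so %GC = 16/33 × 100 = 48.485%
Salt term: 16.6 × (-0.668) = -11.089
GC term: 0.41 × 48.485 = 19.879; length term: −600/33 = −18.182
Tm = 81.5 + (-11.089) + 19.879 − 18.182 = 72.108 → 72.1°C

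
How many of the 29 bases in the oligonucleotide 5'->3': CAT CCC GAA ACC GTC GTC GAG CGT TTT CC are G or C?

C=11, A=5, G=6, T=7
G+C = 6 + 11 = 17

17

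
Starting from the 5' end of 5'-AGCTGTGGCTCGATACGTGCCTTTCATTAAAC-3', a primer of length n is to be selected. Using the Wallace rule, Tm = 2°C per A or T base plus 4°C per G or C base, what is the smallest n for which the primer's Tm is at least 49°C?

First 15 bases: AGCTGTGGCTCGATA → Tm = 46°C (< 49°C)
First 16 bases: AGCTGTGGCTCGATAC → Tm = 50°C (≥ 49°C)
Since every base adds ≥2°C, Tm only increases with n, so the threshold is first crossed at n = 16.

n = 16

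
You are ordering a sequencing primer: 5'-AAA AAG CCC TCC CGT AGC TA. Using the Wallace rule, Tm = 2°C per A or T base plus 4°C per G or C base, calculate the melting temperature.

Base counts: T=3, C=7, A=7, G=3
AT pairs contribute 10, GC pairs contribute 10.
Tm = 2(10) + 4(10) = 20 + 40 = 60°C

60°C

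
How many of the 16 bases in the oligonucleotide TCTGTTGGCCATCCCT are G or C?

9

Scanning the sequence gives C=6, G=3, A=1, T=6.
Total G or C: 3 + 6 = 9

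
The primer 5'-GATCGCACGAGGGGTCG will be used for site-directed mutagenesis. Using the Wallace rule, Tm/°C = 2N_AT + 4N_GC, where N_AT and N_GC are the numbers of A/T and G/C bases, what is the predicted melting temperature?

C=4, A=3, T=2, G=8
So N_AT = 5 and N_GC = 12.
Tm = 4·12 + 2·5 = 48 + 10 = 58°C

58°C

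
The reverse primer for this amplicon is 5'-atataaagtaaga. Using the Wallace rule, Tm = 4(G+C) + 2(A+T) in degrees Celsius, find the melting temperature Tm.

30°C

Base counts: G=2, T=3, A=8, C=0
AT pairs contribute 11, GC pairs contribute 2.
Tm = 2×11 + 4×2 = 30°C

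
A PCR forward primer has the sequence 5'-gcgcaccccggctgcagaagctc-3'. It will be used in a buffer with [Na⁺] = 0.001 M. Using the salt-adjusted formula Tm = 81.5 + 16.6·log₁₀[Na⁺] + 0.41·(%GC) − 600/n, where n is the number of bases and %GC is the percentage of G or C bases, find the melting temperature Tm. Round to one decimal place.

Length n = 23. Base counts: A=4, C=10, G=7, T=2
G+C = 17, so %GC = 17/23 × 100 = 73.913%
Salt term: 16.6 × (-3) = -49.8
GC term: 0.41 × 73.913 = 30.304; length term: −600/23 = −26.087
Tm = 81.5 + (-49.8) + 30.304 − 26.087 = 35.917 → 35.9°C

35.9°C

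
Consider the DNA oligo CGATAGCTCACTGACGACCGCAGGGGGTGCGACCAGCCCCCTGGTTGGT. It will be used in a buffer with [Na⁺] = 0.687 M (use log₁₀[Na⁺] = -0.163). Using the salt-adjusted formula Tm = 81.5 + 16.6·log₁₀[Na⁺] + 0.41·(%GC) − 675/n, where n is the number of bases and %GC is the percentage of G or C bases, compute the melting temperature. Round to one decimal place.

Length n = 49. C=16, T=8, G=17, A=8
G+C = 33, so %GC = 33/49 × 100 = 67.347%
Salt term: 16.6 × (-0.163) = -2.706
GC term: 0.41 × 67.347 = 27.612; length term: −675/49 = −13.776
Tm = 81.5 + (-2.706) + 27.612 − 13.776 = 92.63 → 92.6°C

92.6°C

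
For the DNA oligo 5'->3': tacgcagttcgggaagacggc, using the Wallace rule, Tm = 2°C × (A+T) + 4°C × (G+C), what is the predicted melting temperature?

68°C

G=8, C=5, A=5, T=3
A+T = 8, G+C = 13
Tm = 2(8) + 4(13) = 16 + 52 = 68°C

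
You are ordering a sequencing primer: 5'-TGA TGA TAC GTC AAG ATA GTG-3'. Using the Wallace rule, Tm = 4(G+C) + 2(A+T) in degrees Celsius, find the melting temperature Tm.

Base counts: T=6, C=2, A=7, G=6
So N_AT = 13 and N_GC = 8.
Tm = 2×13 + 4×8 = 58°C

58°C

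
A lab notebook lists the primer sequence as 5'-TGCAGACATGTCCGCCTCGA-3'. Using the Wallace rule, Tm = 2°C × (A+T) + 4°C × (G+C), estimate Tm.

64°C

Base counts: G=5, T=4, C=7, A=4
AT pairs contribute 8, GC pairs contribute 12.
Tm = 2(8) + 4(12) = 16 + 48 = 64°C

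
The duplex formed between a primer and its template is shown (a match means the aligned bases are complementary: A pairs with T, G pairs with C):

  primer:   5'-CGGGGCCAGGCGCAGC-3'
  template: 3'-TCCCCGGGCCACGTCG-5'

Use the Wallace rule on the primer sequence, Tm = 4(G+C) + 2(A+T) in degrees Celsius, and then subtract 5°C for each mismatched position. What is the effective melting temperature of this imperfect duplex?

45°C

Primer base counts: A=2, T=0, G=8, C=6 → A+T=2, G+C=14
Perfect-match Tm = 2(2) + 4(14) = 4 + 56 = 60°C
Mismatches (positions where the bases are not complementary): 3 (at positions 1, 8, 11)
Effective Tm = 60 − 3×5 = 60 − 15 = 45°C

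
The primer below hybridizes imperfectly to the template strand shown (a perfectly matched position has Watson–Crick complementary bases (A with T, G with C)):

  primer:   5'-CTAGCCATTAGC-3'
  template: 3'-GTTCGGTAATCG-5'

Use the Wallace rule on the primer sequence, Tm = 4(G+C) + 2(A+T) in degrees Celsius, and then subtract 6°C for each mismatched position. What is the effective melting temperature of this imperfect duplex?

Primer base counts: A=3, T=3, G=2, C=4 → A+T=6, G+C=6
Perfect-match Tm = 2(6) + 4(6) = 12 + 24 = 36°C
Mismatches (positions where the bases are not complementary): 1 (at position 2)
Effective Tm = 36 − 1×6 = 36 − 6 = 30°C

30°C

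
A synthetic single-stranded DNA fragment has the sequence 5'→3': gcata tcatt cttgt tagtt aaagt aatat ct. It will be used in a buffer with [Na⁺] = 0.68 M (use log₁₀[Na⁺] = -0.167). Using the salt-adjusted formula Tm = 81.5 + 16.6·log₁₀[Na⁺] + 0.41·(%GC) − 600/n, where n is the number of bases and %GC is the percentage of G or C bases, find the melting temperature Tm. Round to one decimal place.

70.2°C

Length n = 32. Scanning the sequence gives T=14, A=10, C=4, G=4.
G+C = 8, so %GC = 8/32 × 100 = 25%
Salt term: 16.6 × (-0.167) = -2.772
GC term: 0.41 × 25 = 10.25; length term: −600/32 = −18.75
Tm = 81.5 + (-2.772) + 10.25 − 18.75 = 70.228 → 70.2°C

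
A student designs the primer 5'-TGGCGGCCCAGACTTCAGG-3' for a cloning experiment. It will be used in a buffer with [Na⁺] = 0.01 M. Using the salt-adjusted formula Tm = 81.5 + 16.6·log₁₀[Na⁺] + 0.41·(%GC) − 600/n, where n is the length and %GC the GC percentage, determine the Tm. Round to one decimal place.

Length n = 19. T=3, G=7, C=6, A=3
G+C = 13, so %GC = 13/19 × 100 = 68.421%
Salt term: 16.6 × (-2) = -33.2
GC term: 0.41 × 68.421 = 28.053; length term: −600/19 = −31.579
Tm = 81.5 + (-33.2) + 28.053 − 31.579 = 44.774 → 44.8°C

44.8°C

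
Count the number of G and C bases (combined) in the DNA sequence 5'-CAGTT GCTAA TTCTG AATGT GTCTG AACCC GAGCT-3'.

16

Base counts: A=8, G=8, C=8, T=11
G+C = 8 + 8 = 16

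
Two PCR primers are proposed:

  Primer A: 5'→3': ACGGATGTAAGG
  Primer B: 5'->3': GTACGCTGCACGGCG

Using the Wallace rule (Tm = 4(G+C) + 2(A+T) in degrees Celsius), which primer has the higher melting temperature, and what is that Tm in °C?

Primer B, 52°C

Primer A: A+T=6, G+C=6 → Tm = 2(6)+4(6) = 36°C
Primer B: A+T=4, G+C=11 → Tm = 2(4)+4(11) = 52°C
36°C vs 52°C → primer B is higher.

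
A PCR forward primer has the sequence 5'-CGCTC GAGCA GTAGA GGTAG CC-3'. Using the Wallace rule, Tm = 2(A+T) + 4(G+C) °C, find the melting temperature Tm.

72°C

Scanning the sequence gives A=5, C=6, T=3, G=8.
So N_AT = 8 and N_GC = 14.
Tm = 4·14 + 2·8 = 56 + 16 = 72°C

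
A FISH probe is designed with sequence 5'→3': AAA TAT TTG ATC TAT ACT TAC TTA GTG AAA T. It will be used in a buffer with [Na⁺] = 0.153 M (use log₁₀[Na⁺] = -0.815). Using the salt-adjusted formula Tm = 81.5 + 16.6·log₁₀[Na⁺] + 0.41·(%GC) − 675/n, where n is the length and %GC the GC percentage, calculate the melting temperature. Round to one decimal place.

54.1°C

Length n = 31. Scanning the sequence gives A=12, C=3, G=3, T=13.
G+C = 6, so %GC = 6/31 × 100 = 19.355%
Salt term: 16.6 × (-0.815) = -13.529
GC term: 0.41 × 19.355 = 7.936; length term: −675/31 = −21.774
Tm = 81.5 + (-13.529) + 7.936 − 21.774 = 54.133 → 54.1°C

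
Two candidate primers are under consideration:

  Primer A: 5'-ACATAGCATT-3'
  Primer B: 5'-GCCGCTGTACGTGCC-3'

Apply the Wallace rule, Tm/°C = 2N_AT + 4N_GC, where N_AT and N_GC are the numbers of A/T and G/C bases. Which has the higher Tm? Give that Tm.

Primer B, 52°C

Primer A: A+T=7, G+C=3 → Tm = 2(7)+4(3) = 26°C
Primer B: A+T=4, G+C=11 → Tm = 2(4)+4(11) = 52°C
26°C vs 52°C → primer B is higher.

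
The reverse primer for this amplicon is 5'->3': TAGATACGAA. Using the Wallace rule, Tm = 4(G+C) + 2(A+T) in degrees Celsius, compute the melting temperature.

26°C

G=2, C=1, T=2, A=5
So N_AT = 7 and N_GC = 3.
Tm = 2×7 + 4×3 = 26°C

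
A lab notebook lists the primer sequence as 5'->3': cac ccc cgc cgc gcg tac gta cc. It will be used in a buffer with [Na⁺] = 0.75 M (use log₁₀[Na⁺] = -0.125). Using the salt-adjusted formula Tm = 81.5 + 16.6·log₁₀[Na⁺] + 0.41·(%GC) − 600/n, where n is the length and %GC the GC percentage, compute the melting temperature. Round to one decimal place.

85.4°C

Length n = 23. Scanning the sequence gives A=3, C=13, T=2, G=5.
G+C = 18, so %GC = 18/23 × 100 = 78.261%
Salt term: 16.6 × (-0.125) = -2.075
GC term: 0.41 × 78.261 = 32.087; length term: −600/23 = −26.087
Tm = 81.5 + (-2.075) + 32.087 − 26.087 = 85.425 → 85.4°C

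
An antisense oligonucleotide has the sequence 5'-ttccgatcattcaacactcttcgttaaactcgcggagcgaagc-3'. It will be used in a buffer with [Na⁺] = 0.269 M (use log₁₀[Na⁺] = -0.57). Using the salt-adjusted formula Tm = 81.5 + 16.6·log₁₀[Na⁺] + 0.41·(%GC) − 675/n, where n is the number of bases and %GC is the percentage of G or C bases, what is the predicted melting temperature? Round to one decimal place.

Length n = 43. Base counts: G=8, A=11, C=13, T=11
G+C = 21, so %GC = 21/43 × 100 = 48.837%
Salt term: 16.6 × (-0.57) = -9.462
GC term: 0.41 × 48.837 = 20.023; length term: −675/43 = −15.698
Tm = 81.5 + (-9.462) + 20.023 − 15.698 = 76.363 → 76.4°C

76.4°C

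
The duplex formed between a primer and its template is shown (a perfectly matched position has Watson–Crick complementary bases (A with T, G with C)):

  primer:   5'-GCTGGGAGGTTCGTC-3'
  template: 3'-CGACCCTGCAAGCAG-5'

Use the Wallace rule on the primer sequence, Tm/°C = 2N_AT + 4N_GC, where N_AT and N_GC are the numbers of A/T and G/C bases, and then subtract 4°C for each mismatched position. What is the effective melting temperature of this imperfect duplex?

Primer base counts: A=1, T=4, G=7, C=3 → A+T=5, G+C=10
Perfect-match Tm = 2(5) + 4(10) = 10 + 40 = 50°C
Mismatches (positions where the bases are not complementary): 1 (at position 8)
Effective Tm = 50 − 1×4 = 50 − 4 = 46°C

46°C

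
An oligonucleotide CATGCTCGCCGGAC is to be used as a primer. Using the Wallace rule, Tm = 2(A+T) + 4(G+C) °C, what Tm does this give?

C=6, A=2, G=4, T=2
A+T = 4, G+C = 10
Tm = 2(4) + 4(10) = 8 + 40 = 48°C

48°C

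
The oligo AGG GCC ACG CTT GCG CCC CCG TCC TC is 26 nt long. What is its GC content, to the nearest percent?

77%

T=4, A=2, C=13, G=7
G+C = 7 + 13 = 20 out of 26 bases
%GC = 20/26 × 100 = 76.92% ≈ 77%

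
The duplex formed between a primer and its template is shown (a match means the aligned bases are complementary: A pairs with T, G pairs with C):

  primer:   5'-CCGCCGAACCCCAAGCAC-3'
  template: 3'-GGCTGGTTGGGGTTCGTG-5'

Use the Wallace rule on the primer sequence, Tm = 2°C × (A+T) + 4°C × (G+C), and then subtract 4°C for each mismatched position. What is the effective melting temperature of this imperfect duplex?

Primer base counts: A=5, T=0, G=3, C=10 → A+T=5, G+C=13
Perfect-match Tm = 2(5) + 4(13) = 10 + 52 = 62°C
Mismatches (positions where the bases are not complementary): 2 (at positions 4, 6)
Effective Tm = 62 − 2×4 = 62 − 8 = 54°C

54°C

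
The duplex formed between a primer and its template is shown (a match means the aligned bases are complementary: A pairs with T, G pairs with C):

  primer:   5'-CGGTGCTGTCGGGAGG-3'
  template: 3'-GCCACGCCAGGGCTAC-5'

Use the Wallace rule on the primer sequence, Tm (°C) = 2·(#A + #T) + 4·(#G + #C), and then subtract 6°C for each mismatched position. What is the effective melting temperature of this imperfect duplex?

32°C

Primer base counts: A=1, T=3, G=9, C=3 → A+T=4, G+C=12
Perfect-match Tm = 2(4) + 4(12) = 8 + 48 = 56°C
Mismatches (positions where the bases are not complementary): 4 (at positions 7, 11, 12, 15)
Effective Tm = 56 − 4×6 = 56 − 24 = 32°C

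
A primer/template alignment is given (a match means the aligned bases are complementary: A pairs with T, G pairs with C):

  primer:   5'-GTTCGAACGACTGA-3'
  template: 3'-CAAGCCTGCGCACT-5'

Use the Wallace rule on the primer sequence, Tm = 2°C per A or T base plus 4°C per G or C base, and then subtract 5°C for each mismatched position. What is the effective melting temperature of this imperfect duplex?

27°C

Primer base counts: A=4, T=3, G=4, C=3 → A+T=7, G+C=7
Perfect-match Tm = 2(7) + 4(7) = 14 + 28 = 42°C
Mismatches (positions where the bases are not complementary): 3 (at positions 6, 10, 11)
Effective Tm = 42 − 3×5 = 42 − 15 = 27°C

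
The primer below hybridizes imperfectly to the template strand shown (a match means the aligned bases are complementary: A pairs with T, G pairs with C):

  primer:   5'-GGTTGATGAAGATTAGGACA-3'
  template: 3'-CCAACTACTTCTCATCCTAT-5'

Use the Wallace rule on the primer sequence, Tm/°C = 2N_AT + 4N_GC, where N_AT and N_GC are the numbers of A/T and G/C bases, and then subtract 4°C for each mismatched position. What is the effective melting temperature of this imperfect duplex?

Primer base counts: A=7, T=5, G=7, C=1 → A+T=12, G+C=8
Perfect-match Tm = 2(12) + 4(8) = 24 + 32 = 56°C
Mismatches (positions where the bases are not complementary): 2 (at positions 13, 19)
Effective Tm = 56 − 2×4 = 56 − 8 = 48°C

48°C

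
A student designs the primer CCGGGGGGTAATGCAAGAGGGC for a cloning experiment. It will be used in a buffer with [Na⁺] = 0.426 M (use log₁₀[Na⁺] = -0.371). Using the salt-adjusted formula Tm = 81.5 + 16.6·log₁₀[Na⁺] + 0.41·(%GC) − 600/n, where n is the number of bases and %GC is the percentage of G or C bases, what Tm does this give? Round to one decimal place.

Length n = 22. Scanning the sequence gives A=5, G=11, C=4, T=2.
G+C = 15, so %GC = 15/22 × 100 = 68.182%
Salt term: 16.6 × (-0.371) = -6.159
GC term: 0.41 × 68.182 = 27.955; length term: −600/22 = −27.273
Tm = 81.5 + (-6.159) + 27.955 − 27.273 = 76.023 → 76.0°C

76.0°C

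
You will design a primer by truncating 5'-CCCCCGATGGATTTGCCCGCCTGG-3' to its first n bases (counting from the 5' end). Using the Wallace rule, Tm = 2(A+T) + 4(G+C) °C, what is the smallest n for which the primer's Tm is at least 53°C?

n = 17

First 16 bases: CCCCCGATGGATTTGC → Tm = 52°C (< 53°C)
First 17 bases: CCCCCGATGGATTTGCC → Tm = 56°C (≥ 53°C)
Since every base adds ≥2°C, Tm only increases with n, so the threshold is first crossed at n = 17.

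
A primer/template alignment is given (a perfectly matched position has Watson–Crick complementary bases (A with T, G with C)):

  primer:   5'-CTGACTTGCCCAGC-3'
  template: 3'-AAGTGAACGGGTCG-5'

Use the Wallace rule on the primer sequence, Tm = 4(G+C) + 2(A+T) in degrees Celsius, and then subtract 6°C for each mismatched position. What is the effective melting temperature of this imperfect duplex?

Primer base counts: A=2, T=3, G=3, C=6 → A+T=5, G+C=9
Perfect-match Tm = 2(5) + 4(9) = 10 + 36 = 46°C
Mismatches (positions where the bases are not complementary): 2 (at positions 1, 3)
Effective Tm = 46 − 2×6 = 46 − 12 = 34°C

34°C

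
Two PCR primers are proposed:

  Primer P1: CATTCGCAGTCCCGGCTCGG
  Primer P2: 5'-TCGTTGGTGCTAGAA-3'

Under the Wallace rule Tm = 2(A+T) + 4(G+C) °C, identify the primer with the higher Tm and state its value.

Primer P1, 68°C

Primer P1: A+T=6, G+C=14 → Tm = 2(6)+4(14) = 68°C
Primer P2: A+T=8, G+C=7 → Tm = 2(8)+4(7) = 44°C
68°C vs 44°C → primer P1 is higher.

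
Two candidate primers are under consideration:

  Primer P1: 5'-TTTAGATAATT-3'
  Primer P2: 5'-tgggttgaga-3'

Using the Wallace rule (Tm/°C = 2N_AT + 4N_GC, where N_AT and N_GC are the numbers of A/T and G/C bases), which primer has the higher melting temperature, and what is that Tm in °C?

Primer P1: A+T=10, G+C=1 → Tm = 2(10)+4(1) = 24°C
Primer P2: A+T=5, G+C=5 → Tm = 2(5)+4(5) = 30°C
24°C vs 30°C → primer P2 is higher.

Primer P2, 30°C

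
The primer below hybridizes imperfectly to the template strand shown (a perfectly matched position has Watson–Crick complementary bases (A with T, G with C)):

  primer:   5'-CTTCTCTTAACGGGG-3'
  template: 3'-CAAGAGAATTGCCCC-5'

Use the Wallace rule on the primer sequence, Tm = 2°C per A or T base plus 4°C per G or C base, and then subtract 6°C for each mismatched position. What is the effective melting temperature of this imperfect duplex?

Primer base counts: A=2, T=5, G=4, C=4 → A+T=7, G+C=8
Perfect-match Tm = 2(7) + 4(8) = 14 + 32 = 46°C
Mismatches (positions where the bases are not complementary): 1 (at position 1)
Effective Tm = 46 − 1×6 = 46 − 6 = 40°C

40°C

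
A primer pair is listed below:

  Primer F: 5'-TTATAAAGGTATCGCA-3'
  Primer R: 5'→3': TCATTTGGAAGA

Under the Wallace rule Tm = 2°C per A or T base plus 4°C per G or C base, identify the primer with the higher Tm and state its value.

Primer F, 42°C

Primer F: A+T=11, G+C=5 → Tm = 2(11)+4(5) = 42°C
Primer R: A+T=8, G+C=4 → Tm = 2(8)+4(4) = 32°C
42°C vs 32°C → primer F is higher.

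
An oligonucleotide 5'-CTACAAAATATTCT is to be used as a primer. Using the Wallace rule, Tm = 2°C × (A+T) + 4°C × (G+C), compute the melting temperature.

34°C

T=5, C=3, G=0, A=6
A+T = 11, G+C = 3
Tm = 4·3 + 2·11 = 12 + 22 = 34°C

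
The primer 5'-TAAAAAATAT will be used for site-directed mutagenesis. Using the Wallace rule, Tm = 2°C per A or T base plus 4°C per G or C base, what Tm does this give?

20°C

Base counts: G=0, C=0, A=7, T=3
AT pairs contribute 10, GC pairs contribute 0.
Tm = 2(10) + 4(0) = 20 + 0 = 20°C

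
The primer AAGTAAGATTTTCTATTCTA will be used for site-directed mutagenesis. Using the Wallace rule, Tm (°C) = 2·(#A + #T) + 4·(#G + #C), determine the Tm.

48°C

Counting bases: G=2, A=7, T=9, C=2
A+T = 16, G+C = 4
Tm = 4·4 + 2·16 = 16 + 32 = 48°C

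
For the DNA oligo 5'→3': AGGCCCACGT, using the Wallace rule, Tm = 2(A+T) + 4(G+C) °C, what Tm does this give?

Counting bases: A=2, G=3, T=1, C=4
AT pairs contribute 3, GC pairs contribute 7.
Tm = 2(3) + 4(7) = 6 + 28 = 34°C

34°C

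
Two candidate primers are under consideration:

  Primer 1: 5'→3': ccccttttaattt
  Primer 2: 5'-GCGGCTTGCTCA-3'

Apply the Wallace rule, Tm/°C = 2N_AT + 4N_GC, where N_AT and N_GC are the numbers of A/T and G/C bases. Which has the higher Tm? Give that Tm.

Primer 1: A+T=9, G+C=4 → Tm = 2(9)+4(4) = 34°C
Primer 2: A+T=4, G+C=8 → Tm = 2(4)+4(8) = 40°C
34°C vs 40°C → primer 2 is higher.

Primer 2, 40°C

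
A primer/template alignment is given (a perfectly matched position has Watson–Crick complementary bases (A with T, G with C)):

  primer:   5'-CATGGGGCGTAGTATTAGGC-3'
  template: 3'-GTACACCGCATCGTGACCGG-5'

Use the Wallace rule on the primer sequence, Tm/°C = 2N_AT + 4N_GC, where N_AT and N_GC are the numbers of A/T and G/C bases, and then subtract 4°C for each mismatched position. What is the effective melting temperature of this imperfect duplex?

42°C

Primer base counts: A=4, T=5, G=8, C=3 → A+T=9, G+C=11
Perfect-match Tm = 2(9) + 4(11) = 18 + 44 = 62°C
Mismatches (positions where the bases are not complementary): 5 (at positions 5, 13, 15, 17, 19)
Effective Tm = 62 − 5×4 = 62 − 20 = 42°C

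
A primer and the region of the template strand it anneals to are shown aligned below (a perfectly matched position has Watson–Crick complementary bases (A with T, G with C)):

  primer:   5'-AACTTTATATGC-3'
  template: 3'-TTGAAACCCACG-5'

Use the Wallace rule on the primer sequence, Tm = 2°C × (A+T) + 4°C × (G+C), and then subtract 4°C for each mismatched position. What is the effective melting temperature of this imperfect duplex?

18°C

Primer base counts: A=4, T=5, G=1, C=2 → A+T=9, G+C=3
Perfect-match Tm = 2(9) + 4(3) = 18 + 12 = 30°C
Mismatches (positions where the bases are not complementary): 3 (at positions 7, 8, 9)
Effective Tm = 30 − 3×4 = 30 − 12 = 18°C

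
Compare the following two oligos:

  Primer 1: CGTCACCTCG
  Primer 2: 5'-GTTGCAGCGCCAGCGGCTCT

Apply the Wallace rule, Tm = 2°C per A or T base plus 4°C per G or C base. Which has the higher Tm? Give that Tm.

Primer 1: A+T=3, G+C=7 → Tm = 2(3)+4(7) = 34°C
Primer 2: A+T=6, G+C=14 → Tm = 2(6)+4(14) = 68°C
34°C vs 68°C → primer 2 is higher.

Primer 2, 68°C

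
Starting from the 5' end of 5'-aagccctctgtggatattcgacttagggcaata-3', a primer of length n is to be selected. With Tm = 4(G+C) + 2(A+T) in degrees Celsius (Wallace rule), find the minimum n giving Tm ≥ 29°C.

First 9 bases: AAGCCCTCT → Tm = 28°C (< 29°C)
First 10 bases: AAGCCCTCTG → Tm = 32°C (≥ 29°C)
Since every base adds ≥2°C, Tm only increases with n, so the threshold is first crossed at n = 10.

n = 10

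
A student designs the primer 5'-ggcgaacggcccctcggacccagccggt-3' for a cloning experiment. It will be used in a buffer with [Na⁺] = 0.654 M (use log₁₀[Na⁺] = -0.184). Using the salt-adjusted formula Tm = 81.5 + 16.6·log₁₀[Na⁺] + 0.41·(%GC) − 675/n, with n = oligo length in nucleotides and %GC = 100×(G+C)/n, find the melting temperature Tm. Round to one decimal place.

Length n = 28. G=10, A=4, C=12, T=2
G+C = 22, so %GC = 22/28 × 100 = 78.571%
Salt term: 16.6 × (-0.184) = -3.054
GC term: 0.41 × 78.571 = 32.214; length term: −675/28 = −24.107
Tm = 81.5 + (-3.054) + 32.214 − 24.107 = 86.553 → 86.6°C

86.6°C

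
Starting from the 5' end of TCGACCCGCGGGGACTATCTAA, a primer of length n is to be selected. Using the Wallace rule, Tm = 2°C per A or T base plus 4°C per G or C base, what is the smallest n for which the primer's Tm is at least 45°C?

n = 13

First 12 bases: TCGACCCGCGGG → Tm = 44°C (< 45°C)
First 13 bases: TCGACCCGCGGGG → Tm = 48°C (≥ 45°C)
Each additional base adds 2°C (A/T) or 4°C (G/C), so Tm is non-decreasing in n; n = 13 is the first length to reach 45°C.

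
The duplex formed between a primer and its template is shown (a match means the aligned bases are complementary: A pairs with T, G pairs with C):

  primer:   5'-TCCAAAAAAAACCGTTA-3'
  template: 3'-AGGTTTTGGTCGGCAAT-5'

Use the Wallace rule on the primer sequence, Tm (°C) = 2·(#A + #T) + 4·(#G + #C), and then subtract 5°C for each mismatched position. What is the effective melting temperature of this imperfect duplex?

Primer base counts: A=9, T=3, G=1, C=4 → A+T=12, G+C=5
Perfect-match Tm = 2(12) + 4(5) = 24 + 20 = 44°C
Mismatches (positions where the bases are not complementary): 3 (at positions 8, 9, 11)
Effective Tm = 44 − 3×5 = 44 − 15 = 29°C

29°C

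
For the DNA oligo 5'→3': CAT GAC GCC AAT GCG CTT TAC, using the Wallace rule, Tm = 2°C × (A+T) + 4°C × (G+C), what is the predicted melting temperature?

64°C

C=7, A=5, G=4, T=5
AT pairs contribute 10, GC pairs contribute 11.
Tm = 2×10 + 4×11 = 64°C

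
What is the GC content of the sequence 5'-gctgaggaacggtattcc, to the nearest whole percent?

Scanning the sequence gives A=4, T=4, C=4, G=6.
G+C = 6 + 4 = 10 out of 18 bases
%GC = 10/18 × 100 = 55.56% ≈ 56%

56%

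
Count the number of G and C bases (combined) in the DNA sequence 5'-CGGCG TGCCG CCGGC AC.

15

A=1, G=7, C=8, T=1
G+C = 7 + 8 = 15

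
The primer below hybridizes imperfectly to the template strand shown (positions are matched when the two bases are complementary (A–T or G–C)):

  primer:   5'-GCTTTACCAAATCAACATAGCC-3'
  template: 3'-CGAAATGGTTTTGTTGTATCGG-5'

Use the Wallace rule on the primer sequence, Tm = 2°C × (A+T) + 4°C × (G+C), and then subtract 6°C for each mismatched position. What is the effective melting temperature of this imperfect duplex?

Primer base counts: A=8, T=5, G=2, C=7 → A+T=13, G+C=9
Perfect-match Tm = 2(13) + 4(9) = 26 + 36 = 62°C
Mismatches (positions where the bases are not complementary): 1 (at position 12)
Effective Tm = 62 − 1×6 = 62 − 6 = 56°C

56°C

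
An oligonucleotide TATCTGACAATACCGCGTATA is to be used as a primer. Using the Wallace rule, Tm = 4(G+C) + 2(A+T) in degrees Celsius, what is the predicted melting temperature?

Counting bases: G=3, C=5, A=7, T=6
So N_AT = 13 and N_GC = 8.
Tm = 2×13 + 4×8 = 58°C

58°C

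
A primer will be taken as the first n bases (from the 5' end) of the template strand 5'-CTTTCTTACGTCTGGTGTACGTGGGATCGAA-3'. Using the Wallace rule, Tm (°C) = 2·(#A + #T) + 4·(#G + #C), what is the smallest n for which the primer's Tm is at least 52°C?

First 17 bases: CTTTCTTACGTCTGGTG → Tm = 50°C (< 52°C)
First 18 bases: CTTTCTTACGTCTGGTGT → Tm = 52°C (≥ 52°C)
Since every base adds ≥2°C, Tm only increases with n, so the threshold is first crossed at n = 18.

n = 18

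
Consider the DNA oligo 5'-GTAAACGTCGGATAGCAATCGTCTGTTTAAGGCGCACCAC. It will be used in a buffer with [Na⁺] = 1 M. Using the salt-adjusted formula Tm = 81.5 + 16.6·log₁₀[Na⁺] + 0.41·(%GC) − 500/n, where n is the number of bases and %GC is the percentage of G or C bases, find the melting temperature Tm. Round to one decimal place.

89.5°C

Length n = 40. Base counts: G=10, A=11, T=9, C=10
G+C = 20, so %GC = 20/40 × 100 = 50%
Salt term: 16.6 × (0) = 0
GC term: 0.41 × 50 = 20.5; length term: −500/40 = −12.5
Tm = 81.5 + (0) + 20.5 − 12.5 = 89.5 → 89.5°C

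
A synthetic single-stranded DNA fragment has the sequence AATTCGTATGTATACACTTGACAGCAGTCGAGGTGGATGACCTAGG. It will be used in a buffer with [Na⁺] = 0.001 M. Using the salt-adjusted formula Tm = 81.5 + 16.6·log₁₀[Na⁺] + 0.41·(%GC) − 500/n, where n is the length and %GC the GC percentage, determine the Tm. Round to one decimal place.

39.5°C

Length n = 46. A=13, C=8, G=13, T=12
G+C = 21, so %GC = 21/46 × 100 = 45.652%
Salt term: 16.6 × (-3) = -49.8
GC term: 0.41 × 45.652 = 18.717; length term: −500/46 = −10.87
Tm = 81.5 + (-49.8) + 18.717 − 10.87 = 39.547 → 39.5°C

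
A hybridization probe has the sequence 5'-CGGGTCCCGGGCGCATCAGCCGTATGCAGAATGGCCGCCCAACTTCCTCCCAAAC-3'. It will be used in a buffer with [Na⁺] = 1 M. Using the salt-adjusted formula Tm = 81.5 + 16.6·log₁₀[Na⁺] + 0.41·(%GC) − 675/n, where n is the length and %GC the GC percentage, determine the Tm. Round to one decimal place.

96.1°C

Length n = 55. Scanning the sequence gives G=14, C=22, A=11, T=8.
G+C = 36, so %GC = 36/55 × 100 = 65.455%
Salt term: 16.6 × (0) = 0
GC term: 0.41 × 65.455 = 26.837; length term: −675/55 = −12.273
Tm = 81.5 + (0) + 26.837 − 12.273 = 96.064 → 96.1°C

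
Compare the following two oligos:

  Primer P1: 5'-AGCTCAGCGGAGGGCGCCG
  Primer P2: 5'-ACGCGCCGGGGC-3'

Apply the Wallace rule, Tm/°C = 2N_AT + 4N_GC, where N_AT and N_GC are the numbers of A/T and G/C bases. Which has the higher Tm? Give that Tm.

Primer P1, 68°C

Primer P1: A+T=4, G+C=15 → Tm = 2(4)+4(15) = 68°C
Primer P2: A+T=1, G+C=11 → Tm = 2(1)+4(11) = 46°C
68°C vs 46°C → primer P1 is higher.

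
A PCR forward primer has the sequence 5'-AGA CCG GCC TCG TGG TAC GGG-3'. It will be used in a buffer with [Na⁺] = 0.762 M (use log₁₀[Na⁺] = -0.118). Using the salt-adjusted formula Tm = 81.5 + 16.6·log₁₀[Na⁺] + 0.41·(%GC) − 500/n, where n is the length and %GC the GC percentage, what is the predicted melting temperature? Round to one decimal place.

85.0°C

Length n = 21. Scanning the sequence gives A=3, G=9, C=6, T=3.
G+C = 15, so %GC = 15/21 × 100 = 71.429%
Salt term: 16.6 × (-0.118) = -1.959
GC term: 0.41 × 71.429 = 29.286; length term: −500/21 = −23.81
Tm = 81.5 + (-1.959) + 29.286 − 23.81 = 85.017 → 85.0°C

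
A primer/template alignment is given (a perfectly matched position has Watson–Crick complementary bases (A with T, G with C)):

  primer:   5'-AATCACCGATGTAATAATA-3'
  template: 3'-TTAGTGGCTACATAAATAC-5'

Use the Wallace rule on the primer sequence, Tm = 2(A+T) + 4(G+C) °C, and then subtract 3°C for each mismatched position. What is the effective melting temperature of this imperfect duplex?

Primer base counts: A=9, T=5, G=2, C=3 → A+T=14, G+C=5
Perfect-match Tm = 2(14) + 4(5) = 28 + 20 = 48°C
Mismatches (positions where the bases are not complementary): 3 (at positions 14, 16, 19)
Effective Tm = 48 − 3×3 = 48 − 9 = 39°C

39°C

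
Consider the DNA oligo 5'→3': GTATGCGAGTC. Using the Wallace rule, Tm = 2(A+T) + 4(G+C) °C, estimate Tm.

34°C

Base counts: C=2, A=2, T=3, G=4
A+T = 5, G+C = 6
Tm = 2×5 + 4×6 = 34°C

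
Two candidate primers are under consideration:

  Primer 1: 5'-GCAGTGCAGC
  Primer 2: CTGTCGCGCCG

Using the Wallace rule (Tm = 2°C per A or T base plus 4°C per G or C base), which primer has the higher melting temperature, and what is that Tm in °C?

Primer 1: A+T=3, G+C=7 → Tm = 2(3)+4(7) = 34°C
Primer 2: A+T=2, G+C=9 → Tm = 2(2)+4(9) = 40°C
34°C vs 40°C → primer 2 is higher.

Primer 2, 40°C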